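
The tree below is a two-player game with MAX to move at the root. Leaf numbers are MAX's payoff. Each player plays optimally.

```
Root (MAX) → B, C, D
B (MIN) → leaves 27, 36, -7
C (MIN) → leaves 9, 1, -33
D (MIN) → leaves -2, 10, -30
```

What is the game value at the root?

-7

B (MIN): min(27, 36, -7) = -7
C (MIN): min(9, 1, -33) = -33
D (MIN): min(-2, 10, -30) = -30
Root (MAX): max(-7, -33, -30) = -7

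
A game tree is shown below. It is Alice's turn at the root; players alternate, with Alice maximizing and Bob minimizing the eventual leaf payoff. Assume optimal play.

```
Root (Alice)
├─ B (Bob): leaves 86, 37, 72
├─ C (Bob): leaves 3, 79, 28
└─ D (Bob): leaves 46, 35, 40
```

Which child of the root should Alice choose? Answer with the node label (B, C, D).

B (Bob): min(86, 37, 72) = 37
C (Bob): min(3, 79, 28) = 3
D (Bob): min(46, 35, 40) = 35
Root (Alice): max(37, 3, 35) = 37
Alice picks the child with the highest value: B (value 37).

B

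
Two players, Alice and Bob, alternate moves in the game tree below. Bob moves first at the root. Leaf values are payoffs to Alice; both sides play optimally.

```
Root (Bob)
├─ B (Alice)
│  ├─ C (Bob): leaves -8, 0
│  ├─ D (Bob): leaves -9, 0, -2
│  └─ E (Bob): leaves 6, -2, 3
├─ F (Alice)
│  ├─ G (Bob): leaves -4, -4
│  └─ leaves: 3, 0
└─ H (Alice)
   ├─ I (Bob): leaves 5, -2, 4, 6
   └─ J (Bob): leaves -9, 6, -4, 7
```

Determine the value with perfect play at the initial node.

C (Bob): min(-8, 0) = -8
D (Bob): min(-9, 0, -2) = -9
E (Bob): min(6, -2, 3) = -2
B (Alice): max(-8, -9, -2) = -2
G (Bob): min(-4, -4) = -4
F (Alice): max(-4, 3, 0) = 3
I (Bob): min(5, -2, 4, 6) = -2
J (Bob): min(-9, 6, -4, 7) = -9
H (Alice): max(-2, -9) = -2
Root (Bob): min(-2, 3, -2) = -2

-2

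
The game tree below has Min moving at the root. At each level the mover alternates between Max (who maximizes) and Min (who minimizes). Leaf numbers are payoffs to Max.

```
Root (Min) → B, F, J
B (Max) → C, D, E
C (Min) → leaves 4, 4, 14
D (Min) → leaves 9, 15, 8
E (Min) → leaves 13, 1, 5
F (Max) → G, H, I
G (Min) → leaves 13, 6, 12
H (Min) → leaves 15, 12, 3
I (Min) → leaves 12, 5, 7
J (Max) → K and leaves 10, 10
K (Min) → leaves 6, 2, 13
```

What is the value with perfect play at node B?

C: min(4, 4, 14) = 4
D: min(9, 15, 8) = 8
E: min(13, 1, 5) = 1
B: max(4, 8, 1) = 8

8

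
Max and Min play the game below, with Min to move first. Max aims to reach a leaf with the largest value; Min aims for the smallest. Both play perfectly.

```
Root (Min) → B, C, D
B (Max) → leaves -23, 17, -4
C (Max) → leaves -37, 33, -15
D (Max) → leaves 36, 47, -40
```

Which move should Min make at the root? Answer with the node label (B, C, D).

B (Max): max(-23, 17, -4) = 17
C (Max): max(-37, 33, -15) = 33
D (Max): max(36, 47, -40) = 47
Root (Min): min(17, 33, 47) = 17
Min picks the child with the lowest value: B (value 17).

B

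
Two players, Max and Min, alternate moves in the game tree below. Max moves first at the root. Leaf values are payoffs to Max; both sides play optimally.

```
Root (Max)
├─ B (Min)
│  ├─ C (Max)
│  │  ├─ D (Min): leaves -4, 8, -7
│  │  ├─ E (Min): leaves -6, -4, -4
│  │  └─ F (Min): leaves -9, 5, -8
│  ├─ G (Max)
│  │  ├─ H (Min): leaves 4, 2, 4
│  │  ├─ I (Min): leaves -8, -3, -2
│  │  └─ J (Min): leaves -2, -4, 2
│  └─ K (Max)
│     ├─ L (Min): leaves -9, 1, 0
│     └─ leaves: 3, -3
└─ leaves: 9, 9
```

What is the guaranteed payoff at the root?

D (Min): min(-4, 8, -7) = -7
E (Min): min(-6, -4, -4) = -6
F (Min): min(-9, 5, -8) = -9
C (Max): max(-7, -6, -9) = -6
H (Min): min(4, 2, 4) = 2
I (Min): min(-8, -3, -2) = -8
J (Min): min(-2, -4, 2) = -4
G (Max): max(2, -8, -4) = 2
L (Min): min(-9, 1, 0) = -9
K (Max): max(-9, 3, -3) = 3
B (Min): min(-6, 2, 3) = -6
Root (Max): max(-6, 9, 9) = 9

9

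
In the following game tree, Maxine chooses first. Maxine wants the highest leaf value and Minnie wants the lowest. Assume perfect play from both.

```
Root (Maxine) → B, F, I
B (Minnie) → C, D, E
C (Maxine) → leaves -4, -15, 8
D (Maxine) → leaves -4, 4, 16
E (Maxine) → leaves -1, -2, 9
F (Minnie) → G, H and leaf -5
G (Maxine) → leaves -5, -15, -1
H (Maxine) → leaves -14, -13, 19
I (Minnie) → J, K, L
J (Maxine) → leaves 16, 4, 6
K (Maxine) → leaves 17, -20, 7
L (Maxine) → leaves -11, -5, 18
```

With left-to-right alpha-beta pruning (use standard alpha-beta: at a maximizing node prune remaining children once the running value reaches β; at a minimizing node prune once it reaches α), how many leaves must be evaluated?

C [α=-∞,β=+∞]: v=8
D [α=-∞,β=8]: v=16
E [α=-∞,β=8]: v=9
B [α=-∞,β=+∞]: v=8
G [α=8,β=+∞]: v=-1
F [α=8,β=+∞]: v=-1 after child 1 ≤ α → α-cutoff, skip 2
J [α=8,β=+∞]: v=16
K [α=8,β=16]: v=17 after child 1 ≥ β → β-cutoff, skip 2
L [α=8,β=16]: v=18
I [α=8,β=+∞]: v=16
Root [α=-∞,β=+∞]: v=16
Leaves evaluated: 19 of 25.

19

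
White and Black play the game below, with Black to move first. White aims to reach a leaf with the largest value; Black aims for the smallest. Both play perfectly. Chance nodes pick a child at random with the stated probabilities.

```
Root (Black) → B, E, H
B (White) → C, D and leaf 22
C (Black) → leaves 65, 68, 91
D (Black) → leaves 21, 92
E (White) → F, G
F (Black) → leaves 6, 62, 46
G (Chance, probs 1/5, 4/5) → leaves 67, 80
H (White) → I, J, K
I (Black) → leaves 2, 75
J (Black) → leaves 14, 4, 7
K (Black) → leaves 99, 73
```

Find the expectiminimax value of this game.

C (Black): min(65, 68, 91) = 65
D (Black): min(21, 92) = 21
B (White): max(65, 21, 22) = 65
F (Black): min(6, 62, 46) = 6
G (Chance): 1/5·67 + 4/5·80 = 77.4
E (White): max(6, 77.4) = 77.4
I (Black): min(2, 75) = 2
J (Black): min(14, 4, 7) = 4
K (Black): min(99, 73) = 73
H (White): max(2, 4, 73) = 73
Root (Black): min(65, 77.4, 73) = 65

65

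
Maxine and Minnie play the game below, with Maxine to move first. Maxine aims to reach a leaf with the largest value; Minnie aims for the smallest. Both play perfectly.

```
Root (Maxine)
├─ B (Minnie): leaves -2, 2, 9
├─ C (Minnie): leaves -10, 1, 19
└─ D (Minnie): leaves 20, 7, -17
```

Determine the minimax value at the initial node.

-2

B (Minnie): min(-2, 2, 9) = -2
C (Minnie): min(-10, 1, 19) = -10
D (Minnie): min(20, 7, -17) = -17
Root (Maxine): max(-2, -10, -17) = -2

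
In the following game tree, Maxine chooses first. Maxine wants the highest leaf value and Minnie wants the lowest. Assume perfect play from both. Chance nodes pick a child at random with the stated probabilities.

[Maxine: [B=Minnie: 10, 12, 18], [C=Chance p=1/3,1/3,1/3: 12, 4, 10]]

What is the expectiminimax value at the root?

B (Minnie): min(10, 12, 18) = 10
C (Chance): 1/3·12 + 1/3·4 + 1/3·10 = 8.67
Root (Maxine): max(10, 8.67) = 10

10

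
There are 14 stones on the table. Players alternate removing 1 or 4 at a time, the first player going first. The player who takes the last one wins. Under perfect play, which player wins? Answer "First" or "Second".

First

Compute winning (W) and losing (L) positions by backward induction:
i:   0  1  2  3  4  5  6  7  8  9 10 11 12 13 14
     L  W  L  W  W  L  W  L  W  W  L  W  L  W  W
Position 14 is W, so the first player wins.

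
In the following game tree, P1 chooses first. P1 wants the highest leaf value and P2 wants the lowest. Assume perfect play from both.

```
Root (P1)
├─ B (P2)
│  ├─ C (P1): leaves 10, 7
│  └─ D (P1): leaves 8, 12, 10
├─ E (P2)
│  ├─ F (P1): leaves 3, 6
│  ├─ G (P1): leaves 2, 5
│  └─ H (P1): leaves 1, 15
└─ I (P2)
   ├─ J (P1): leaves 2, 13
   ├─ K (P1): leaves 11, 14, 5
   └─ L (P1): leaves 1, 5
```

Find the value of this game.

C (P1): max(10, 7) = 10
D (P1): max(8, 12, 10) = 12
B (P2): min(10, 12) = 10
F (P1): max(3, 6) = 6
G (P1): max(2, 5) = 5
H (P1): max(1, 15) = 15
E (P2): min(6, 5, 15) = 5
J (P1): max(2, 13) = 13
K (P1): max(11, 14, 5) = 14
L (P1): max(1, 5) = 5
I (P2): min(13, 14, 5) = 5
Root (P1): max(10, 5, 5) = 10

10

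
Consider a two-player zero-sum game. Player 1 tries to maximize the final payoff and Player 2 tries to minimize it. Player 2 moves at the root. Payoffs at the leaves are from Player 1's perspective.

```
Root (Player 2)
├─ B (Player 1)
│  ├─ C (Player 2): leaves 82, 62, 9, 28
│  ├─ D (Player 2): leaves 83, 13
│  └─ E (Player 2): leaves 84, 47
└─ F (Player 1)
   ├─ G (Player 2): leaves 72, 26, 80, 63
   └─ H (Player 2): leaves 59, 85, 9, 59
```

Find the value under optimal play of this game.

26

C (Player 2): min(82, 62, 9, 28) = 9
D (Player 2): min(83, 13) = 13
E (Player 2): min(84, 47) = 47
B (Player 1): max(9, 13, 47) = 47
G (Player 2): min(72, 26, 80, 63) = 26
H (Player 2): min(59, 85, 9, 59) = 9
F (Player 1): max(26, 9) = 26
Root (Player 2): min(47, 26) = 26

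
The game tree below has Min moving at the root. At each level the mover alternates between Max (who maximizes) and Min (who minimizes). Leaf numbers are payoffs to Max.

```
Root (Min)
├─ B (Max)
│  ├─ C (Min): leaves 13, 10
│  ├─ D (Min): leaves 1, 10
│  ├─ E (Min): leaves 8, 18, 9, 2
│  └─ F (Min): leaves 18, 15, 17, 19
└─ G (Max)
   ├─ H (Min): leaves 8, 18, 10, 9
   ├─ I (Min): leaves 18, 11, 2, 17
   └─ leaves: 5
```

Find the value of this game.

C (Min): min(13, 10) = 10
D (Min): min(1, 10) = 1
E (Min): min(8, 18, 9, 2) = 2
F (Min): min(18, 15, 17, 19) = 15
B (Max): max(10, 1, 2, 15) = 15
H (Min): min(8, 18, 10, 9) = 8
I (Min): min(18, 11, 2, 17) = 2
G (Max): max(8, 2, 5) = 8
Root (Min): min(15, 8) = 8

8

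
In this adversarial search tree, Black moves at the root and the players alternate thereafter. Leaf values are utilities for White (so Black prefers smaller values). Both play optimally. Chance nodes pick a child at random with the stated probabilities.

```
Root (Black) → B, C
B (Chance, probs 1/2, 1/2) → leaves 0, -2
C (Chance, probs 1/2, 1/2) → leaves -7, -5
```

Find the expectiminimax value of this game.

B (Chance): 1/2·0 + 1/2·-2 = -1
C (Chance): 1/2·-7 + 1/2·-5 = -6
Root (Black): min(-1, -6) = -6

-6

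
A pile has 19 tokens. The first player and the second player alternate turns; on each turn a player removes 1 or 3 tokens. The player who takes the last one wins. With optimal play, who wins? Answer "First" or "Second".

Mark each pile size as W (mover wins) or L (mover loses):
i:   0  1  2  3  4  5  6  7  8  9 10 11 12 13 14 15 16 17 18 19
     L  W  L  W  L  W  L  W  L  W  L  W  L  W  L  W  L  W  L  W
Position 19 is W, so the first player wins.

First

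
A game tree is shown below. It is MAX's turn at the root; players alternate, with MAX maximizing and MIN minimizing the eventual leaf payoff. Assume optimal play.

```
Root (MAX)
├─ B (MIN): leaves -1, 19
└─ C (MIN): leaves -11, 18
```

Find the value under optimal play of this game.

-1

B (MIN): min(-1, 19) = -1
C (MIN): min(-11, 18) = -11
Root (MAX): max(-1, -11) = -1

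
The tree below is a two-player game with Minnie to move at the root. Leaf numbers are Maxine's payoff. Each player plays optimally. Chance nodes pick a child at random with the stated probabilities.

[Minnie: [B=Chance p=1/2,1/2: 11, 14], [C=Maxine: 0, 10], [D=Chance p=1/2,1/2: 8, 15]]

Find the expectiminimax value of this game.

B (Chance): 1/2·11 + 1/2·14 = 12.5
C (Maxine): max(0, 10) = 10
D (Chance): 1/2·8 + 1/2·15 = 11.5
Root (Minnie): min(12.5, 10, 11.5) = 10

10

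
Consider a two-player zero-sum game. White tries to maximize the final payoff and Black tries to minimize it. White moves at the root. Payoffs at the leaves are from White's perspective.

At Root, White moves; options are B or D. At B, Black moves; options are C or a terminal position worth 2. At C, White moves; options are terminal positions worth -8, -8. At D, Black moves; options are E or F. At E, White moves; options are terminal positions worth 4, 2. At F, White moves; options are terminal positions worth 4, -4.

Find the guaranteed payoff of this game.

C (White): max(-8, -8) = -8
B (Black): min(-8, 2) = -8
E (White): max(4, 2) = 4
F (White): max(4, -4) = 4
D (Black): min(4, 4) = 4
Root (White): max(-8, 4) = 4

4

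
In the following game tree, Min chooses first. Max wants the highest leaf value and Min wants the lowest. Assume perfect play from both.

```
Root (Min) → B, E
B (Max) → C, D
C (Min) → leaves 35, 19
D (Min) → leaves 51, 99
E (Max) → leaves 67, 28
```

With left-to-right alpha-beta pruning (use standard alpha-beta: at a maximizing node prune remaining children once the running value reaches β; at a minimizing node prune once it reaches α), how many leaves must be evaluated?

C [α=-∞,β=+∞]: v=19
D [α=19,β=+∞]: v=51
B [α=-∞,β=+∞]: v=51
E [α=-∞,β=51]: v=67 after child 1 ≥ β → β-cutoff, skip 1
Root [α=-∞,β=+∞]: v=51
Leaves evaluated: 5 of 6.

5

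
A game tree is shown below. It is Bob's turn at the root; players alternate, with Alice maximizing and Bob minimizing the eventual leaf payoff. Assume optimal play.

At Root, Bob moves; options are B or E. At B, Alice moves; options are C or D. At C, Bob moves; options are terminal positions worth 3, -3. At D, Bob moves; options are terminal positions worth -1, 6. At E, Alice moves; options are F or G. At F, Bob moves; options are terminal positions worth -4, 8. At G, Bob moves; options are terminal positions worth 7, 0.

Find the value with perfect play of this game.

-1

C (Bob): min(3, -3) = -3
D (Bob): min(-1, 6) = -1
B (Alice): max(-3, -1) = -1
F (Bob): min(-4, 8) = -4
G (Bob): min(7, 0) = 0
E (Alice): max(-4, 0) = 0
Root (Bob): min(-1, 0) = -1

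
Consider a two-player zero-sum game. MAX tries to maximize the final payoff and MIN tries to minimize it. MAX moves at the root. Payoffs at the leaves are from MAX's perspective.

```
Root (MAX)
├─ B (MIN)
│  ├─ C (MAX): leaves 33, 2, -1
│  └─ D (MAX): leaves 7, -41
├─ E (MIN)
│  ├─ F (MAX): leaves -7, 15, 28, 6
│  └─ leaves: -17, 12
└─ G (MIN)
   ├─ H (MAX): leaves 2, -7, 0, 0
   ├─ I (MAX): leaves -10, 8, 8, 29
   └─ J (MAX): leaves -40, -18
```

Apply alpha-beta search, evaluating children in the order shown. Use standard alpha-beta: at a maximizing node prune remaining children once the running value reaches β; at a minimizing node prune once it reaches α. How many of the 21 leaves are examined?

14

C [α=-∞,β=+∞]: v=33
D [α=-∞,β=33]: v=7
B [α=-∞,β=+∞]: v=7
F [α=7,β=+∞]: v=28
E [α=7,β=+∞]: v=-17 after child 2 ≤ α → α-cutoff, skip 1
H [α=7,β=+∞]: v=2
G [α=7,β=+∞]: v=2 after child 1 ≤ α → α-cutoff, skip 2
Root [α=-∞,β=+∞]: v=7
Leaves evaluated: 14 of 21.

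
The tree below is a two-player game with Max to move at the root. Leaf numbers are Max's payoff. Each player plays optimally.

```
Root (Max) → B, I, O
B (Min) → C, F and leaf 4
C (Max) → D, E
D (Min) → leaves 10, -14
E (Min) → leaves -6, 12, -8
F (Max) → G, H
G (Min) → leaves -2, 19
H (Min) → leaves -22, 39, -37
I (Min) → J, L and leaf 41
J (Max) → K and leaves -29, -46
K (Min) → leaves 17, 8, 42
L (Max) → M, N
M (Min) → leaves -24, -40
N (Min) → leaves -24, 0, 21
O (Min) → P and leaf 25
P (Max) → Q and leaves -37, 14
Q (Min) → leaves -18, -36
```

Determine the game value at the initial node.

14

D (Min): min(10, -14) = -14
E (Min): min(-6, 12, -8) = -8
C (Max): max(-14, -8) = -8
G (Min): min(-2, 19) = -2
H (Min): min(-22, 39, -37) = -37
F (Max): max(-2, -37) = -2
B (Min): min(-8, -2, 4) = -8
K (Min): min(17, 8, 42) = 8
J (Max): max(8, -29, -46) = 8
M (Min): min(-24, -40) = -40
N (Min): min(-24, 0, 21) = -24
L (Max): max(-40, -24) = -24
I (Min): min(8, -24, 41) = -24
Q (Min): min(-18, -36) = -36
P (Max): max(-36, -37, 14) = 14
O (Min): min(14, 25) = 14
Root (Max): max(-8, -24, 14) = 14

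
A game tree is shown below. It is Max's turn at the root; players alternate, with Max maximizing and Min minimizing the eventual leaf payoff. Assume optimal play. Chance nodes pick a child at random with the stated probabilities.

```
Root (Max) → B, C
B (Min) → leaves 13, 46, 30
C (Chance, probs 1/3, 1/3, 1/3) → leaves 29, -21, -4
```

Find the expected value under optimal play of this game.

B (Min): min(13, 46, 30) = 13
C (Chance): 1/3·29 + 1/3·-21 + 1/3·-4 = 1.33
Root (Max): max(13, 1.33) = 13

13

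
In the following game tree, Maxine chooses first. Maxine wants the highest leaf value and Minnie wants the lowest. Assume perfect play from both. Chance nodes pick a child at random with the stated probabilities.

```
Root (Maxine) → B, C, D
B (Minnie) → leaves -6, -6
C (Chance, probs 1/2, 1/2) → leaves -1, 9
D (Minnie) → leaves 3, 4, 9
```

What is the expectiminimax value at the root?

4

B (Minnie): min(-6, -6) = -6
C (Chance): 1/2·-1 + 1/2·9 = 4
D (Minnie): min(3, 4, 9) = 3
Root (Maxine): max(-6, 4, 3) = 4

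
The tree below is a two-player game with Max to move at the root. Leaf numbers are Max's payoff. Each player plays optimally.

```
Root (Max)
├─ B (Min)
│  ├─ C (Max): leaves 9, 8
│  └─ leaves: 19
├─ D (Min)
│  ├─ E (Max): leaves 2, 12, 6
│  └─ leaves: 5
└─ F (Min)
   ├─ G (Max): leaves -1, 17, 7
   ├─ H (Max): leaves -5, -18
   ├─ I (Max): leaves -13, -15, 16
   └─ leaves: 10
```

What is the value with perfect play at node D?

E: max(2, 12, 6) = 12
D: min(12, 5) = 5

5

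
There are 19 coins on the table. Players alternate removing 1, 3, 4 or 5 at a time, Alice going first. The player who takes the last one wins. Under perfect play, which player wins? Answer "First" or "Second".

First

Positions where the player to move wins (W) vs loses (L):
i:   0  1  2  3  4  5  6  7  8  9 10 11 12 13 14 15 16 17 18 19
     L  W  L  W  W  W  W  W  L  W  L  W  W  W  W  W  L  W  L  W
Position 19 is W, so the first player wins.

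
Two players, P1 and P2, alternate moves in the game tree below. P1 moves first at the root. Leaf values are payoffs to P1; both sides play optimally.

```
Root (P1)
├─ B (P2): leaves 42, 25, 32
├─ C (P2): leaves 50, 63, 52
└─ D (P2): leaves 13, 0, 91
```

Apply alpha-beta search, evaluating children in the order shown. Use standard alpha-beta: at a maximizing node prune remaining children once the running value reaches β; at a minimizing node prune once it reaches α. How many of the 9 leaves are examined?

7

B [α=-∞,β=+∞]: v=25
C [α=25,β=+∞]: v=50
D [α=50,β=+∞]: v=13 after child 1 ≤ α → α-cutoff, skip 2
Root [α=-∞,β=+∞]: v=50
Leaves evaluated: 7 of 9.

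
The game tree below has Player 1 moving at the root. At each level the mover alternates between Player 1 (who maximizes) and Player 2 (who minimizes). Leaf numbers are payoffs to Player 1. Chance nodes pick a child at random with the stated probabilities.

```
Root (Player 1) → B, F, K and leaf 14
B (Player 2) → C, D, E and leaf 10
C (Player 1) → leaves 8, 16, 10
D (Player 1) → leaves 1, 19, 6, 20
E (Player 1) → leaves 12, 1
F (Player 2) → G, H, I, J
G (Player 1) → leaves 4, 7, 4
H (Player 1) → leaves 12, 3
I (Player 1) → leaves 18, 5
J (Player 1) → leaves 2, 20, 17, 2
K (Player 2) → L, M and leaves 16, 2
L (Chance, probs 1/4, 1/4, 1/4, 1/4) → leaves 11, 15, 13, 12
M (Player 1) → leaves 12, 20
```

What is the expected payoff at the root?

C (Player 1): max(8, 16, 10) = 16
D (Player 1): max(1, 19, 6, 20) = 20
E (Player 1): max(12, 1) = 12
B (Player 2): min(16, 20, 12, 10) = 10
G (Player 1): max(4, 7, 4) = 7
H (Player 1): max(12, 3) = 12
I (Player 1): max(18, 5) = 18
J (Player 1): max(2, 20, 17, 2) = 20
F (Player 2): min(7, 12, 18, 20) = 7
L (Chance): 1/4·11 + 1/4·15 + 1/4·13 + 1/4·12 = 12.75
M (Player 1): max(12, 20) = 20
K (Player 2): min(12.75, 20, 16, 2) = 2
Root (Player 1): max(10, 7, 2, 14) = 14

14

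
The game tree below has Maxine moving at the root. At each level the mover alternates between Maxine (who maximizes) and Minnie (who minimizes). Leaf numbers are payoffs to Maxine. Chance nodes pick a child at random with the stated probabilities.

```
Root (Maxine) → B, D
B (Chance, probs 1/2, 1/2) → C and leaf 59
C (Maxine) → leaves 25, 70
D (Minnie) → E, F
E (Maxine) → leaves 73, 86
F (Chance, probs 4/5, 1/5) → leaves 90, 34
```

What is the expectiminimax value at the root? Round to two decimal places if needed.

C (Maxine): max(25, 70) = 70
B (Chance): 1/2·70 + 1/2·59 = 64.5
E (Maxine): max(73, 86) = 86
F (Chance): 4/5·90 + 1/5·34 = 78.8
D (Minnie): min(86, 78.8) = 78.8
Root (Maxine): max(64.5, 78.8) = 78.8

78.8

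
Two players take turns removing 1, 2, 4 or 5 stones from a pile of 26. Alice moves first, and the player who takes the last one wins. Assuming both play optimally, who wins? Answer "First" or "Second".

W/L table (W = player to move can force a win):
i:   0  1  2  3  4  5  6  7  8  9 10 11 12 13 14 15 16 17 18 19 20 21 22 23 24 25 26
     L  W  W  L  W  W  L  W  W  L  W  W  L  W  W  L  W  W  L  W  W  L  W  W  L  W  W
Position 26 is W, so the first player wins.

First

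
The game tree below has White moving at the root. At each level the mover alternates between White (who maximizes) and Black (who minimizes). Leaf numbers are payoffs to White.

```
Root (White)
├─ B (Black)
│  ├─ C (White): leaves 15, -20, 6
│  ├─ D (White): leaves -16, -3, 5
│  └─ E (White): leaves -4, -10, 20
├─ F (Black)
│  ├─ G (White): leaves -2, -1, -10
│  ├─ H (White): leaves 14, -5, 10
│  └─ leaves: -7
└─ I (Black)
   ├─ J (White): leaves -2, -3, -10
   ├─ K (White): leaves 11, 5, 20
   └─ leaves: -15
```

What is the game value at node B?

5

C: max(15, -20, 6) = 15
D: max(-16, -3, 5) = 5
E: max(-4, -10, 20) = 20
B: min(15, 5, 20) = 5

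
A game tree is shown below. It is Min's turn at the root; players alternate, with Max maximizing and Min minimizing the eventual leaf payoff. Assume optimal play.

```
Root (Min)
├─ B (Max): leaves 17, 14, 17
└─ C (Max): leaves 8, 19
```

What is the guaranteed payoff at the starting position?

17

B (Max): max(17, 14, 17) = 17
C (Max): max(8, 19) = 19
Root (Min): min(17, 19) = 17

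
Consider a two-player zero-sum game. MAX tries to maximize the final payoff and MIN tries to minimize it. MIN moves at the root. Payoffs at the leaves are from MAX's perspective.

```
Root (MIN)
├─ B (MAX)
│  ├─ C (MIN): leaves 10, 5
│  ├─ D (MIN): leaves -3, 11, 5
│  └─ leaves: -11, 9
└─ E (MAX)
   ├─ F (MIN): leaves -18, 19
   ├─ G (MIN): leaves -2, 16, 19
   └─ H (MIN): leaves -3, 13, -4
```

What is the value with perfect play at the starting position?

C (MIN): min(10, 5) = 5
D (MIN): min(-3, 11, 5) = -3
B (MAX): max(5, -3, -11, 9) = 9
F (MIN): min(-18, 19) = -18
G (MIN): min(-2, 16, 19) = -2
H (MIN): min(-3, 13, -4) = -4
E (MAX): max(-18, -2, -4) = -2
Root (MIN): min(9, -2) = -2

-2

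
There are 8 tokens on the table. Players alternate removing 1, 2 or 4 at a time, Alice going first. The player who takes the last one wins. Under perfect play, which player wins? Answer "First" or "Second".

First

i:   0  1  2  3  4  5  6  7  8
     L  W  W  L  W  W  L  W  W
Position 8 is W, so the first player wins.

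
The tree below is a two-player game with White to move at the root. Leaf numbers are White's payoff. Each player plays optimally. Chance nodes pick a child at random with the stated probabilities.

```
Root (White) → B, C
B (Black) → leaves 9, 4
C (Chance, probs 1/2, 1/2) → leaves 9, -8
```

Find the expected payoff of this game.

4

B (Black): min(9, 4) = 4
C (Chance): 1/2·9 + 1/2·-8 = 0.5
Root (White): max(4, 0.5) = 4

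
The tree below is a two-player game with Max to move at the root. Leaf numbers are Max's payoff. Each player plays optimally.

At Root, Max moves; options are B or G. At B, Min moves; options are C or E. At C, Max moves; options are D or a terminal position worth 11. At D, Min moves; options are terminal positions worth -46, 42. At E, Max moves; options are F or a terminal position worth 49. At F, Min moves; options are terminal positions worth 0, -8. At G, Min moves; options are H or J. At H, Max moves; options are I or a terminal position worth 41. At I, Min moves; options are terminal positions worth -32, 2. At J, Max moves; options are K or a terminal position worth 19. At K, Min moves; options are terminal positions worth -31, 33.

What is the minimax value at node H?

41

I: min(-32, 2) = -32
H: max(-32, 41) = 41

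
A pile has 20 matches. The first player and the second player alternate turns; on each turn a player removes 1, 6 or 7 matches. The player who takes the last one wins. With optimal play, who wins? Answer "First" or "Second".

W/L table (W = player to move can force a win):
i:   0  1  2  3  4  5  6  7  8  9 10 11 12 13 14 15 16 17 18 19 20
     L  W  L  W  L  W  W  W  W  W  W  W  L  W  L  W  L  W  W  W  W
Position 20 is W, so the first player wins.

First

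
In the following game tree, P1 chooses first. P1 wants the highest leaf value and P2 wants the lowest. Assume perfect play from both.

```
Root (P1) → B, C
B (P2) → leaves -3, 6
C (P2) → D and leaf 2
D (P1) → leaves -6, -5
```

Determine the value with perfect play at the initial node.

-3

B (P2): min(-3, 6) = -3
D (P1): max(-6, -5) = -5
C (P2): min(-5, 2) = -5
Root (P1): max(-3, -5) = -3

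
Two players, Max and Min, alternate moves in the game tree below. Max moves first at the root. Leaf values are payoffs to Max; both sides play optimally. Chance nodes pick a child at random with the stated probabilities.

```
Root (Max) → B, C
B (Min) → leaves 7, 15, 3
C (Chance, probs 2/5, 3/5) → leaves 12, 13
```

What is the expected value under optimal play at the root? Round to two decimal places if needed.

12.6

B (Min): min(7, 15, 3) = 3
C (Chance): 2/5·12 + 3/5·13 = 12.6
Root (Max): max(3, 12.6) = 12.6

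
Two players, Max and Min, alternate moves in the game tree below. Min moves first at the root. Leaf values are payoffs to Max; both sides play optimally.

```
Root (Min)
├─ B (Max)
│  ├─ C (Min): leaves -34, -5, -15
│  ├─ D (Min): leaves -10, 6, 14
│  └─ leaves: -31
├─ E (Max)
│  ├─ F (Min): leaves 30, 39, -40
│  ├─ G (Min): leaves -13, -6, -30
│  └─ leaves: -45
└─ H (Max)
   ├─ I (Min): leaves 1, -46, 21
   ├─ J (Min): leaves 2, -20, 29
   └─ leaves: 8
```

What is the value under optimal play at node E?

-30

F: min(30, 39, -40) = -40
G: min(-13, -6, -30) = -30
E: max(-40, -30, -45) = -30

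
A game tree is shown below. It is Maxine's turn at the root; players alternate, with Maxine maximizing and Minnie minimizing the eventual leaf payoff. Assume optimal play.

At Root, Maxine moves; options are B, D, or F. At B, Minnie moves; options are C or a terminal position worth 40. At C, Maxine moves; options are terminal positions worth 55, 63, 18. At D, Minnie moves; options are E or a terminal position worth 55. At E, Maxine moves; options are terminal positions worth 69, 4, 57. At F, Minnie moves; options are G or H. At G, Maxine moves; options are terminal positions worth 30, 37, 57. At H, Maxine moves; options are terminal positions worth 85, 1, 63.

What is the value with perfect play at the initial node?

C (Maxine): max(55, 63, 18) = 63
B (Minnie): min(63, 40) = 40
E (Maxine): max(69, 4, 57) = 69
D (Minnie): min(69, 55) = 55
G (Maxine): max(30, 37, 57) = 57
H (Maxine): max(85, 1, 63) = 85
F (Minnie): min(57, 85) = 57
Root (Maxine): max(40, 55, 57) = 57

57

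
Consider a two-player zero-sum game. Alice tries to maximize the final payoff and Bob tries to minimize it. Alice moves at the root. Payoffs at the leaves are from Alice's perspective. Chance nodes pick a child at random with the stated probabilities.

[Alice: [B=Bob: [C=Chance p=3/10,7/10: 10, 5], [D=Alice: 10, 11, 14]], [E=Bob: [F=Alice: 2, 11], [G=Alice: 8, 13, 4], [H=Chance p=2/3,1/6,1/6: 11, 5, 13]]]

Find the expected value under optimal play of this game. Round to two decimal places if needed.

10.33

C (Chance): 3/10·10 + 7/10·5 = 6.5
D (Alice): max(10, 11, 14) = 14
B (Bob): min(6.5, 14) = 6.5
F (Alice): max(2, 11) = 11
G (Alice): max(8, 13, 4) = 13
H (Chance): 2/3·11 + 1/6·5 + 1/6·13 = 10.33
E (Bob): min(11, 13, 10.33) = 10.33
Root (Alice): max(6.5, 10.33) = 10.33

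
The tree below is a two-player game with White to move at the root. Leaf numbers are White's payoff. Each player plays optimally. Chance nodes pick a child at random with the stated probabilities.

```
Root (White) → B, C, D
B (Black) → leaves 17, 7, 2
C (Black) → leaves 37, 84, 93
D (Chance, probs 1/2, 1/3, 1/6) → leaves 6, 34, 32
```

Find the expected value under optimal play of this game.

B (Black): min(17, 7, 2) = 2
C (Black): min(37, 84, 93) = 37
D (Chance): 1/2·6 + 1/3·34 + 1/6·32 = 19.67
Root (White): max(2, 37, 19.67) = 37

37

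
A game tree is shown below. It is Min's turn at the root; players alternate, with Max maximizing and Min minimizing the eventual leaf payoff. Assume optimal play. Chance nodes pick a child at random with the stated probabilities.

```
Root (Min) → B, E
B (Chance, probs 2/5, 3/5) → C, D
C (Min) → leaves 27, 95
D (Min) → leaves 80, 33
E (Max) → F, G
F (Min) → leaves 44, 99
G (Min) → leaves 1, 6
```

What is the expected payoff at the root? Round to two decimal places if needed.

30.6

C (Min): min(27, 95) = 27
D (Min): min(80, 33) = 33
B (Chance): 2/5·27 + 3/5·33 = 30.6
F (Min): min(44, 99) = 44
G (Min): min(1, 6) = 1
E (Max): max(44, 1) = 44
Root (Min): min(30.6, 44) = 30.6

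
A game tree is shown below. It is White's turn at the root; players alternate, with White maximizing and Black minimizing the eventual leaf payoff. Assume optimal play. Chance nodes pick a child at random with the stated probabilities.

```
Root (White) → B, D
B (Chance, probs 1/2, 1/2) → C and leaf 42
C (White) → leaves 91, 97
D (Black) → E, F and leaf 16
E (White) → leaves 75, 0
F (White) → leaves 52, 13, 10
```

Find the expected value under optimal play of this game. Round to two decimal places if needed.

C (White): max(91, 97) = 97
B (Chance): 1/2·97 + 1/2·42 = 69.5
E (White): max(75, 0) = 75
F (White): max(52, 13, 10) = 52
D (Black): min(75, 52, 16) = 16
Root (White): max(69.5, 16) = 69.5

69.5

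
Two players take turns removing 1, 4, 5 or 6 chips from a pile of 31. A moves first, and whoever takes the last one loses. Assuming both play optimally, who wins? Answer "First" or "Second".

W/L table (W = player to move can force a win):
i:   0  1  2  3  4  5  6  7  8  9 10 11 12 13 14 15 16 17 18 19 20 21 22 23 24 25 26 27 28 29 30 31
     W  L  W  L  W  W  W  W  W  W  L  W  L  W  W  W  W  W  W  L  W  L  W  W  W  W  W  W  L  W  L  W
Position 31 is W, so the first player wins.

First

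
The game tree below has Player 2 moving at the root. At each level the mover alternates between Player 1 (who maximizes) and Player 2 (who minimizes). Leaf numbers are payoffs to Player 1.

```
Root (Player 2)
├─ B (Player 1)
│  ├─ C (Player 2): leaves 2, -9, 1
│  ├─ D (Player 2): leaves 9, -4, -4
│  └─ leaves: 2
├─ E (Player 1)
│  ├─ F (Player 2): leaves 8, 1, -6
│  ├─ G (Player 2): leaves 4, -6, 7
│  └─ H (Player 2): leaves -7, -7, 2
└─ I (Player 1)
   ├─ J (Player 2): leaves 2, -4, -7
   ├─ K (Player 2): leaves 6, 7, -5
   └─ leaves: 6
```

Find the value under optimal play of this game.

C (Player 2): min(2, -9, 1) = -9
D (Player 2): min(9, -4, -4) = -4
B (Player 1): max(-9, -4, 2) = 2
F (Player 2): min(8, 1, -6) = -6
G (Player 2): min(4, -6, 7) = -6
H (Player 2): min(-7, -7, 2) = -7
E (Player 1): max(-6, -6, -7) = -6
J (Player 2): min(2, -4, -7) = -7
K (Player 2): min(6, 7, -5) = -5
I (Player 1): max(-7, -5, 6) = 6
Root (Player 2): min(2, -6, 6) = -6

-6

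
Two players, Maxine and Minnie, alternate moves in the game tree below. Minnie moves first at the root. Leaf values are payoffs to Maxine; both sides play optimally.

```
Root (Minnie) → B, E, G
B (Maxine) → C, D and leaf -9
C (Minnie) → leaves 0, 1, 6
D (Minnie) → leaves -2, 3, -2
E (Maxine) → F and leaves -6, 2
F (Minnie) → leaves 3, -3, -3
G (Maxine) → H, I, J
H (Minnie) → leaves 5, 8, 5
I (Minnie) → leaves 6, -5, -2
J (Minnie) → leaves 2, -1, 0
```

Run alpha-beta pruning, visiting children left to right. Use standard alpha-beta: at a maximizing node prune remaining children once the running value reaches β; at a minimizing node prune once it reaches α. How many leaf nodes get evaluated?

13

C [α=-∞,β=+∞]: v=0
D [α=0,β=+∞]: v=-2 after child 1 ≤ α → α-cutoff, skip 2
B [α=-∞,β=+∞]: v=0
F [α=-∞,β=0]: v=-3
E [α=-∞,β=0]: v=2
H [α=-∞,β=0]: v=5
G [α=-∞,β=0]: v=5 after child 1 ≥ β → β-cutoff, skip 2
Root [α=-∞,β=+∞]: v=0
Leaves evaluated: 13 of 21.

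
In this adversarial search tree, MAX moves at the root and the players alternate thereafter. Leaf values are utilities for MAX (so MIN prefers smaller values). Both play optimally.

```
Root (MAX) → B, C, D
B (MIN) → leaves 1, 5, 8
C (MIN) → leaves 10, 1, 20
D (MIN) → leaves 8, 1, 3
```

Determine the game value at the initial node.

B (MIN): min(1, 5, 8) = 1
C (MIN): min(10, 1, 20) = 1
D (MIN): min(8, 1, 3) = 1
Root (MAX): max(1, 1, 1) = 1

1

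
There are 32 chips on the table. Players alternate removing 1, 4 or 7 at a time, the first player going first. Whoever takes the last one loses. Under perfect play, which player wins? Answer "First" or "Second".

First

W/L table (W = player to move can force a win):
i:   0  1  2  3  4  5  6  7  8  9 10 11 12 13 14 15 16 17 18 19 20 21 22 23 24 25 26 27 28 29 30 31 32
     W  L  W  L  W  W  L  W  W  L  W  L  W  W  L  W  W  L  W  L  W  W  L  W  W  L  W  L  W  W  L  W  W
Position 32 is W, so the first player wins.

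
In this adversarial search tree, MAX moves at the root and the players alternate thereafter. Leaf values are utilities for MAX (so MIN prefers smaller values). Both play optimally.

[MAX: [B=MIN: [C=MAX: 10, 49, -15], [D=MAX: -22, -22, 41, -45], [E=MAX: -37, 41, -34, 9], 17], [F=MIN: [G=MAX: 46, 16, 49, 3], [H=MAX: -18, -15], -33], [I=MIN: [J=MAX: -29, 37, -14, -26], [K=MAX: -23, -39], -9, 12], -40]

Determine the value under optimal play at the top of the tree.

17

C (MAX): max(10, 49, -15) = 49
D (MAX): max(-22, -22, 41, -45) = 41
E (MAX): max(-37, 41, -34, 9) = 41
B (MIN): min(49, 41, 41, 17) = 17
G (MAX): max(46, 16, 49, 3) = 49
H (MAX): max(-18, -15) = -15
F (MIN): min(49, -15, -33) = -33
J (MAX): max(-29, 37, -14, -26) = 37
K (MAX): max(-23, -39) = -23
I (MIN): min(37, -23, -9, 12) = -23
Root (MAX): max(17, -33, -23, -40) = 17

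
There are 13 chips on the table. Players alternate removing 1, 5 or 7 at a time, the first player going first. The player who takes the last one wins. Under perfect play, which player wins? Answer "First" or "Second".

Positions where the player to move wins (W) vs loses (L):
i:   0  1  2  3  4  5  6  7  8  9 10 11 12 13
     L  W  L  W  L  W  L  W  L  W  L  W  L  W
Position 13 is W, so the first player wins.

First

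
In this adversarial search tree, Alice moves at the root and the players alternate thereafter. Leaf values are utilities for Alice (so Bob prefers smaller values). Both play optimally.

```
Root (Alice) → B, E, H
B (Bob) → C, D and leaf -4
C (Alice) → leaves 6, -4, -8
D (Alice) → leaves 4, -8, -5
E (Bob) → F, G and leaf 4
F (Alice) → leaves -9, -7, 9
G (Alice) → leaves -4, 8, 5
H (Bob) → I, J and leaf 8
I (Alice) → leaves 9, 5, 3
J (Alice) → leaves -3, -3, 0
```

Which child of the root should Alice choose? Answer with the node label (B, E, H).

C (Alice): max(6, -4, -8) = 6
D (Alice): max(4, -8, -5) = 4
B (Bob): min(6, 4, -4) = -4
F (Alice): max(-9, -7, 9) = 9
G (Alice): max(-4, 8, 5) = 8
E (Bob): min(9, 8, 4) = 4
I (Alice): max(9, 5, 3) = 9
J (Alice): max(-3, -3, 0) = 0
H (Bob): min(9, 0, 8) = 0
Root (Alice): max(-4, 4, 0) = 4
Alice picks the child with the highest value: E (value 4).

E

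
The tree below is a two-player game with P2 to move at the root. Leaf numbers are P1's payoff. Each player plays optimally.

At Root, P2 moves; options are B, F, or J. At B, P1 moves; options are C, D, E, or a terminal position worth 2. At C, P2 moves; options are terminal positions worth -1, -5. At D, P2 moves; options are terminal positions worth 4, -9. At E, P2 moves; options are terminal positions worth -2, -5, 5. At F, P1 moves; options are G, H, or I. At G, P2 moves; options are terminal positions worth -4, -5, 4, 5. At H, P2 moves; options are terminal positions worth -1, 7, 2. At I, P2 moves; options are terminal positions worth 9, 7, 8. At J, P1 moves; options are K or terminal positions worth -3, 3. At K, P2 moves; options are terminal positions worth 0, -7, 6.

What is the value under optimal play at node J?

K: min(0, -7, 6) = -7
J: max(-7, -3, 3) = 3

3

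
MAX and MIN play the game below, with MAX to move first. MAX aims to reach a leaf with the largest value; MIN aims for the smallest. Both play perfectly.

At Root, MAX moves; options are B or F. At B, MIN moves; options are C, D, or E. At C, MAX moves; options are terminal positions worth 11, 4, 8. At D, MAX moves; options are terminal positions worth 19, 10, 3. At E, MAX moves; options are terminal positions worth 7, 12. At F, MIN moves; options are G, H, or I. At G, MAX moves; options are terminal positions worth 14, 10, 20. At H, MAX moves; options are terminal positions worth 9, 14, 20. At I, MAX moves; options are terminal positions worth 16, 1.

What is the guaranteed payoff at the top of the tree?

16

C (MAX): max(11, 4, 8) = 11
D (MAX): max(19, 10, 3) = 19
E (MAX): max(7, 12) = 12
B (MIN): min(11, 19, 12) = 11
G (MAX): max(14, 10, 20) = 20
H (MAX): max(9, 14, 20) = 20
I (MAX): max(16, 1) = 16
F (MIN): min(20, 20, 16) = 16
Root (MAX): max(11, 16) = 16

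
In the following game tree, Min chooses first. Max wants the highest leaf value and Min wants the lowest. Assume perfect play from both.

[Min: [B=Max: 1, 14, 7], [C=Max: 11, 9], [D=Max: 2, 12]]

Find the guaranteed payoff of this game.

B (Max): max(1, 14, 7) = 14
C (Max): max(11, 9) = 11
D (Max): max(2, 12) = 12
Root (Min): min(14, 11, 12) = 11

11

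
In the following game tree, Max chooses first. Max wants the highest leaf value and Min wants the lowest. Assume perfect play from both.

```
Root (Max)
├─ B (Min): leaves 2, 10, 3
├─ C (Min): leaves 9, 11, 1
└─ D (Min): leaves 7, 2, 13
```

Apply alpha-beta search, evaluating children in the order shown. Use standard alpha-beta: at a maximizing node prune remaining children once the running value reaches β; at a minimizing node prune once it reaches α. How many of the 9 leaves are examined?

8

B [α=-∞,β=+∞]: v=2
C [α=2,β=+∞]: v=1
D [α=2,β=+∞]: v=2 after child 2 ≤ α → α-cutoff, skip 1
Root [α=-∞,β=+∞]: v=2
Leaves evaluated: 8 of 9.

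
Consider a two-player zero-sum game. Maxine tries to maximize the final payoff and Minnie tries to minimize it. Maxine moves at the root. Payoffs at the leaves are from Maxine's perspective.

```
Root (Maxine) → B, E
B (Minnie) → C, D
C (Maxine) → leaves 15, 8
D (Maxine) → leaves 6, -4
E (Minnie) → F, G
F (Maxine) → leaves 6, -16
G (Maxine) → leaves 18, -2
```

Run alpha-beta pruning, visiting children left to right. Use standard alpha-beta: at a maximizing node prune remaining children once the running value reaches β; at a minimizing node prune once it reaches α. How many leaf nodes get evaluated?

C [α=-∞,β=+∞]: v=15
D [α=-∞,β=15]: v=6
B [α=-∞,β=+∞]: v=6
F [α=6,β=+∞]: v=6
E [α=6,β=+∞]: v=6 after child 1 ≤ α → α-cutoff, skip 1
Root [α=-∞,β=+∞]: v=6
Leaves evaluated: 6 of 8.

6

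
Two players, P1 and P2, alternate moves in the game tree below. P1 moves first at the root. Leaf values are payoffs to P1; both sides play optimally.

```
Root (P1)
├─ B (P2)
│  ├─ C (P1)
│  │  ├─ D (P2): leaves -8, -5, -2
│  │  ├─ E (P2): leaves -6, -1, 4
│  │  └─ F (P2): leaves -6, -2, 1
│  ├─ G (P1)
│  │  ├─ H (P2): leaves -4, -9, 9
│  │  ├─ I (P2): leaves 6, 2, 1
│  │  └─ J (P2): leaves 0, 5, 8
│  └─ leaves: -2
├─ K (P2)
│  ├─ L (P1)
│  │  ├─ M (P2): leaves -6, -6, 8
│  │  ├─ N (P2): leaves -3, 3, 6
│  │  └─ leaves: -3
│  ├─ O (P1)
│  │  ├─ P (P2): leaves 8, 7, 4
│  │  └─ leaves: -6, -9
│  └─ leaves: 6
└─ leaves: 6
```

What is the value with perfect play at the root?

D (P2): min(-8, -5, -2) = -8
E (P2): min(-6, -1, 4) = -6
F (P2): min(-6, -2, 1) = -6
C (P1): max(-8, -6, -6) = -6
H (P2): min(-4, -9, 9) = -9
I (P2): min(6, 2, 1) = 1
J (P2): min(0, 5, 8) = 0
G (P1): max(-9, 1, 0) = 1
B (P2): min(-6, 1, -2) = -6
M (P2): min(-6, -6, 8) = -6
N (P2): min(-3, 3, 6) = -3
L (P1): max(-6, -3, -3) = -3
P (P2): min(8, 7, 4) = 4
O (P1): max(4, -6, -9) = 4
K (P2): min(-3, 4, 6) = -3
Root (P1): max(-6, -3, 6) = 6

6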